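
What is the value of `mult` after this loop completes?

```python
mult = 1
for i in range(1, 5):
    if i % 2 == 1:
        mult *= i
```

Product of odd numbers 1 to 4
`mult` takes the values: 1 → 3

Answer: 3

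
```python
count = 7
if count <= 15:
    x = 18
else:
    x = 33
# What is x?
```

Trace:
`count = 7` → count = 7
`if count <= 15: ...` → count <= 15 is True → x = 18
So x = 18

Answer: 18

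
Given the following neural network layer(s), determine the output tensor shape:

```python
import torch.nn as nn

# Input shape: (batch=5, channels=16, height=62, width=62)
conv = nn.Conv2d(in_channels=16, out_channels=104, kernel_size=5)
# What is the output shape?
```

Input: (5, 16, 62, 62) -> Output: (5, 104, 58, 58)

Answer: (5, 104, 58, 58)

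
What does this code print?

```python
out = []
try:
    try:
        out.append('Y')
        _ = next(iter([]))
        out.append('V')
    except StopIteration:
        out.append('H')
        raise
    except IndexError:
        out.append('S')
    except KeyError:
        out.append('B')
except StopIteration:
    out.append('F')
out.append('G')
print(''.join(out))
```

Execution trace: 'Y' (inner try body) → 'H' (inner except StopIteration) → 'F' (outer except StopIteration) → 'G' (after the try/except). Output: YHFG

Answer: YHFG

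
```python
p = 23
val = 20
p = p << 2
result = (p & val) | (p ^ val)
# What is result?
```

Trace:
`p = 23` → p = 23
`val = 20` → val = 20
`p = p << 2` → p = 92
`result = (p & val) | (p ^ val)` → result = 92
So result = 92

Answer: 92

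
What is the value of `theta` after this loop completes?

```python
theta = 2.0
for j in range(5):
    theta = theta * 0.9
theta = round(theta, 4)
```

Exponential decay: 2.0 * 0.9^5
`theta` takes the values: 2.0 → 1.8 → 1.62 → 1.458 → 1.3122 → 1.18098 → 1.181

Answer: 1.181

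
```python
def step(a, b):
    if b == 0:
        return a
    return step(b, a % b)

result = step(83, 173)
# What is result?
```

step(83, 173) -> step(173, 83) -> step(83, 7) -> step(7, 6) -> step(6, 1) -> step(1, 0) -> 1

Answer: 1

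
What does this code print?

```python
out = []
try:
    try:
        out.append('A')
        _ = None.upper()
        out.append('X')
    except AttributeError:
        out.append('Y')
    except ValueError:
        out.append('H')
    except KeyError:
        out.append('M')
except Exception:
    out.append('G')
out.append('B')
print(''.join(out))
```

Execution trace: 'A' (inner try body) → 'Y' (inner except AttributeError) → 'B' (after the try/except). Output: AYB

Answer: AYB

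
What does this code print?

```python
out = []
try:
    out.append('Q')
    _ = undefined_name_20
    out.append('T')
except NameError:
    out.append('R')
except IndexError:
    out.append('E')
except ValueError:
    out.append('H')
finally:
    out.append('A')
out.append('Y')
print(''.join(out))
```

Execution trace: 'Q' (try body) → 'R' (except NameError) → 'A' (finally) → 'Y' (after the try/except). Output: QRAY

Answer: QRAY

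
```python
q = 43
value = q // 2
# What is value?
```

Trace:
`q = 43` → q = 43
`value = q // 2` → value = 21
So value = 21

Answer: 21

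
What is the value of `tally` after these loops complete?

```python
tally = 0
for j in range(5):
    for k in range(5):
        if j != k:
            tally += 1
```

5² - 5 (exclude diagonal)
`tally` takes the values: 0 → 1 → 2 → 3 → 4 → 5 → 6 → 7 → 8 → 9 → 10 → 11 → 12 → 13 → 14 → 15 → 16 → 17 → 18 → 19 → 20

Answer: 20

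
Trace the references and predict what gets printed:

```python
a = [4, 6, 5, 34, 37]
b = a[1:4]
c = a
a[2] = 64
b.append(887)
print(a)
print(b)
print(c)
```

Key concept: slice vs alias.
Step by step:
`a = [4, 6, 5, 34, 37]` → a = [4, 6, 5, 34, 37]
`b = a[1:4]` → b = [6, 5, 34]
`c = a` → c = [4, 6, 5, 34, 37] (same object as a)
`a[2] = 64` → a = [4, 6, 64, 34, 37] (same object as c); c = [4, 6, 64, 34, 37] (same object as a)
`b.append(887)` → b = [6, 5, 34, 887]
`print(a)` → prints [4, 6, 64, 34, 37]
`print(b)` → prints [6, 5, 34, 887]
`print(c)` → prints [4, 6, 64, 34, 37]

Answer:
[4, 6, 64, 34, 37]
[6, 5, 34, 887]
[4, 6, 64, 34, 37]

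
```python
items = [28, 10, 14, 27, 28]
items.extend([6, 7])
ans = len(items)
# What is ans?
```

Trace:
`items = [28, 10, 14, 27, 28]` → items = [28, 10, 14, 27, 28]
`items.extend([6, 7])` → items = [28, 10, 14, 27, 28, 6, 7]
`ans = len(items)` → ans = 7
So ans = 7

Answer: 7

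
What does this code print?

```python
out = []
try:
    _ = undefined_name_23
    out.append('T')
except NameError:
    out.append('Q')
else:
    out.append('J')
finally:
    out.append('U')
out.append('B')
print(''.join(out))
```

Execution trace: 'Q' (except NameError) → 'U' (finally) → 'B' (after the try/except). Output: QUB

Answer: QUB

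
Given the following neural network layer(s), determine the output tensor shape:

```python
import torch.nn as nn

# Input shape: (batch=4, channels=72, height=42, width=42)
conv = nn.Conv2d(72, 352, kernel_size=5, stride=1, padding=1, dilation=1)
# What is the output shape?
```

Input: (4, 72, 42, 42) -> Output: (4, 352, 40, 40)

Answer: (4, 352, 40, 40)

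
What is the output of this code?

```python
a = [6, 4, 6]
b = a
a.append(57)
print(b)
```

Key concept: basic list aliasing.
Step by step:
`a = [6, 4, 6]` → a = [6, 4, 6]
`b = a` → b = [6, 4, 6] (same object as a)
`a.append(57)` → a = [6, 4, 6, 57] (same object as b); b = [6, 4, 6, 57] (same object as a)
`print(b)` → prints [6, 4, 6, 57]

Answer: [6, 4, 6, 57]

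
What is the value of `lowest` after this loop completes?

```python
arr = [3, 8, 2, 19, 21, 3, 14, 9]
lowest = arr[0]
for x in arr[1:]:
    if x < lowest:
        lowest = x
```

Minimum of [3, 8, 2, 19, 21, 3, 14, 9]
`lowest` takes the values: 3 → 2

Answer: 2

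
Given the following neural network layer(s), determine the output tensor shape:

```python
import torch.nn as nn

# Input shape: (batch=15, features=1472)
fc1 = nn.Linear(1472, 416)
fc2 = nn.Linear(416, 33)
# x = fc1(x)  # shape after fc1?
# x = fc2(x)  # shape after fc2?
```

Input: (15, 1472) -> after fc1: (15, 416) -> Output: (15, 33)

Answer: (15, 33)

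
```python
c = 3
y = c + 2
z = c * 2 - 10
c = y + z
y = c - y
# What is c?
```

Trace:
`c = 3` → c = 3
`y = c + 2` → y = 5
`z = c * 2 - 10` → z = -4
`c = y + z` → c = 1
`y = c - y` → y = -4
So c = 1

Answer: 1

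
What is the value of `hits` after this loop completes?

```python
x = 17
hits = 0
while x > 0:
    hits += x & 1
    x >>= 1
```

Count set bits in 17 (binary: 0b10001)
`hits` takes the values: 0 → 1 → 2

Answer: 2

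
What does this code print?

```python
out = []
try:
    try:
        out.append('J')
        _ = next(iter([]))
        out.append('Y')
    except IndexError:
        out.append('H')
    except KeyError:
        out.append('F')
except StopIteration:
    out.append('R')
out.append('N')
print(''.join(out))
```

Execution trace: 'J' (try body) → 'R' (outer except StopIteration) → 'N' (after the try/except). Output: JRN

Answer: JRN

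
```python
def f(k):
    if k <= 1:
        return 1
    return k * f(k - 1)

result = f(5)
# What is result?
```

f(5) = 5 * 4 * 3 * 2 * 1 = 120

Answer: 120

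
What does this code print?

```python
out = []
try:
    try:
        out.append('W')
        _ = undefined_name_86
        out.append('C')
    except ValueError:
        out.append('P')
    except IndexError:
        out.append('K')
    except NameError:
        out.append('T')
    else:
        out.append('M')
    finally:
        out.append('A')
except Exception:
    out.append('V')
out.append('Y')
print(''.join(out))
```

Execution trace: 'W' (inner try body) → 'T' (inner except NameError) → 'A' (inner finally) → 'Y' (after the try/except). Output: WTAY

Answer: WTAY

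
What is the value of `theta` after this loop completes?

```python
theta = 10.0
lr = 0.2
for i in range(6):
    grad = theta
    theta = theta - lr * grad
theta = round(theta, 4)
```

Gradient descent: w = 10.0 * (1 - 0.2)^6
`theta` takes the values: 10.0 → 8.0 → 6.4 → 5.12 → 4.096 → 3.2768 → 2.62144 → 2.6214

Answer: 2.6214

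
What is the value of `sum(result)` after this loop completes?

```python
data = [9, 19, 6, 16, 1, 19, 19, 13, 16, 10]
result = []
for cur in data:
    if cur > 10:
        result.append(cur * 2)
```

Sum of doubled values > 10
`result` takes the values: [] → [38] → [38, 32] → [38, 32, 38] → [38, 32, 38, 38] → [38, 32, 38, 38, 26] → [38, 32, 38, 38, 26, 32]
So `sum(result)` = 204

Answer: 204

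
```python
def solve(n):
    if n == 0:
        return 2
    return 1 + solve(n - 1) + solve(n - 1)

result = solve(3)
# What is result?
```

solve(n) = 1 + 2·solve(n-1), solve(0)=2. Closed form: (2+1)·2^3 - 1 = 23.

Answer: 23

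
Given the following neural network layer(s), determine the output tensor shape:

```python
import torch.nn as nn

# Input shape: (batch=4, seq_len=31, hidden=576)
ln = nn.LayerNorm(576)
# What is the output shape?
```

Input: (4, 31, 576) -> Output: (4, 31, 576)

Answer: (4, 31, 576)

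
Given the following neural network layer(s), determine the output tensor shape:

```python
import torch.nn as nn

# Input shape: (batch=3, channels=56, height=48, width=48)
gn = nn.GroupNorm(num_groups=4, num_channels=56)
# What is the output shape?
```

Input: (3, 56, 48, 48) -> Output: (3, 56, 48, 48)

Answer: (3, 56, 48, 48)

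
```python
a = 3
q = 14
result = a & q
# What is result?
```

Trace:
`a = 3` → a = 3
`q = 14` → q = 14
`result = a & q` → result = 2
So result = 2

Answer: 2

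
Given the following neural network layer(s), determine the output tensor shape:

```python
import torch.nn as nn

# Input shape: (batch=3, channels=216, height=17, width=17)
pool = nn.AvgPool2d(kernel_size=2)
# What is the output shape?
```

Input: (3, 216, 17, 17) -> Output: (3, 216, 8, 8)

Answer: (3, 216, 8, 8)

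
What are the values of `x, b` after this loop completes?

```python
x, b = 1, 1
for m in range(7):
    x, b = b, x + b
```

Fibonacci: after 7 iterations
`x, b` takes the values: (1, 1) → (1, 2) → (2, 3) → (3, 5) → (5, 8) → (8, 13) → (13, 21) → (21, 34)

Answer: 21, 34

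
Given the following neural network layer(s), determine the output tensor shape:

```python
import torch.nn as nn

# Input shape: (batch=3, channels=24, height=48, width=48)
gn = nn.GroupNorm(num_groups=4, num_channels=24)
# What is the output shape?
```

Input: (3, 24, 48, 48) -> Output: (3, 24, 48, 48)

Answer: (3, 24, 48, 48)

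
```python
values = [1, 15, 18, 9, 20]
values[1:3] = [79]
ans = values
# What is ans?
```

Trace:
`values = [1, 15, 18, 9, 20]` → values = [1, 15, 18, 9, 20]
`values[1:3] = [79]` → values = [1, 79, 9, 20]
`ans = values` → ans = [1, 79, 9, 20]
So ans = [1, 79, 9, 20]

Answer: [1, 79, 9, 20]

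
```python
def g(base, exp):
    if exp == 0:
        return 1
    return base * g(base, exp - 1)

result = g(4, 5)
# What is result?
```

g(4, 5) = 4 * 4 * 4 * 4 * 4 = 1024

Answer: 1024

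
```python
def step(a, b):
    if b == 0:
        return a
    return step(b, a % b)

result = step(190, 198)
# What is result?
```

step(190, 198) -> step(198, 190) -> step(190, 8) -> step(8, 6) -> step(6, 2) -> step(2, 0) -> 2

Answer: 2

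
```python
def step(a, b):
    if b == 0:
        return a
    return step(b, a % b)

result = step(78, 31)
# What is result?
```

step(78, 31) -> step(31, 16) -> step(16, 15) -> step(15, 1) -> step(1, 0) -> 1

Answer: 1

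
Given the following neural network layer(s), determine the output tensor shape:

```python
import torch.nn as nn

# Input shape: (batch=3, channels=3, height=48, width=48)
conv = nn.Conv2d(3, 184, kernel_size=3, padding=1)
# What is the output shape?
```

Input: (3, 3, 48, 48) -> Output: (3, 184, 48, 48)

Answer: (3, 184, 48, 48)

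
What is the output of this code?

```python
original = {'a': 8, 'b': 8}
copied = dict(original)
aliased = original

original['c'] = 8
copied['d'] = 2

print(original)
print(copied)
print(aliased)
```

Key concept: dict() creates copy, assignment creates alias.
Step by step:
`original = {'a': 8, 'b': 8}` → original = {'a': 8, 'b': 8}
`copied = dict(original)` → copied = {'a': 8, 'b': 8}
`aliased = original` → aliased = {'a': 8, 'b': 8} (same object as original)
`original['c'] = 8` → original = {'a': 8, 'b': 8, 'c': 8} (same object as aliased); aliased = {'a': 8, 'b': 8, 'c': 8} (same object as original)
`copied['d'] = 2` → copied = {'a': 8, 'b': 8, 'd': 2}
`print(original)` → prints {'a': 8, 'b': 8, 'c': 8}
`print(copied)` → prints {'a': 8, 'b': 8, 'd': 2}
`print(aliased)` → prints {'a': 8, 'b': 8, 'c': 8}

Answer:
{'a': 8, 'b': 8, 'c': 8}
{'a': 8, 'b': 8, 'd': 2}
{'a': 8, 'b': 8, 'c': 8}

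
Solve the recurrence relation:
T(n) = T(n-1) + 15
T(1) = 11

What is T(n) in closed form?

Unrolling: T(n) = T(1) + 15·(n-1) = 11 + 15(n-1) = 15n - 4.

Answer: T(n) = 15n - 4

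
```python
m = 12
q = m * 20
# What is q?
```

Trace:
`m = 12` → m = 12
`q = m * 20` → q = 240
So q = 240

Answer: 240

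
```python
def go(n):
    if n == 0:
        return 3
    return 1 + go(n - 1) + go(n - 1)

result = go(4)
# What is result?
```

go(n) = 1 + 2·go(n-1), go(0)=3. Closed form: (3+1)·2^4 - 1 = 63.

Answer: 63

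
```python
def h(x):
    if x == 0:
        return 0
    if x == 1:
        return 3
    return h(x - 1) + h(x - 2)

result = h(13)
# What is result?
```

Build up from base cases: h(0)=0, h(1)=3, h(2)=3, h(3)=6, h(4)=9, h(5)=15, h(6)=24, ..., h(13)=699

Answer: 699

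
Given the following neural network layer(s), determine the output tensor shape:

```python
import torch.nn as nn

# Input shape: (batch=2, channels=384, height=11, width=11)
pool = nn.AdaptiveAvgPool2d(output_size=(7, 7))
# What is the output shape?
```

Input: (2, 384, 11, 11) -> Output: (2, 384, 7, 7)

Answer: (2, 384, 7, 7)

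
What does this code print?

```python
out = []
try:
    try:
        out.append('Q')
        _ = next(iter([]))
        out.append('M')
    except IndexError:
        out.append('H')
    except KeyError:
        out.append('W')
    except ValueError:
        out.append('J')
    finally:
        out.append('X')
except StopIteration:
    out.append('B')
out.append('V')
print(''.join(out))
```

Execution trace: 'Q' (try body) → 'X' (finally) → 'B' (outer except StopIteration) → 'V' (after the try/except). Output: QXBV

Answer: QXBV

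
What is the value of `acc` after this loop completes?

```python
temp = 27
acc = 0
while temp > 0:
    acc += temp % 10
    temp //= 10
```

Sum digits of 27
`acc` takes the values: 0 → 7 → 9

Answer: 9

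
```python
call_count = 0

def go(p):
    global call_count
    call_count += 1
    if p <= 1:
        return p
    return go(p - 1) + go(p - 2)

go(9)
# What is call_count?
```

Calls(p) = 1 + Calls(p-1) + Calls(p-2); Calls(0)=Calls(1)=1. For p=9 this gives 109.

Answer: 109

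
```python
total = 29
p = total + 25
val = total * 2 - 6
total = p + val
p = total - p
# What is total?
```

Trace:
`total = 29` → total = 29
`p = total + 25` → p = 54
`val = total * 2 - 6` → val = 52
`total = p + val` → total = 106
`p = total - p` → p = 52
So total = 106

Answer: 106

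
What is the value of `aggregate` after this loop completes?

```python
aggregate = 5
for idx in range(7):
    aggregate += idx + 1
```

Start at 5, add 1 to 7 = 33
`aggregate` takes the values: 5 → 6 → 8 → 11 → 15 → 20 → 26 → 33

Answer: 33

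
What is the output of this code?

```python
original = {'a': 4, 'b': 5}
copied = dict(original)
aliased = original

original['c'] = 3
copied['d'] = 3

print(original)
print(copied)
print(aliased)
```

Key concept: dict() creates copy, assignment creates alias.
Step by step:
`original = {'a': 4, 'b': 5}` → original = {'a': 4, 'b': 5}
`copied = dict(original)` → copied = {'a': 4, 'b': 5}
`aliased = original` → aliased = {'a': 4, 'b': 5} (same object as original)
`original['c'] = 3` → original = {'a': 4, 'b': 5, 'c': 3} (same object as aliased); aliased = {'a': 4, 'b': 5, 'c': 3} (same object as original)
`copied['d'] = 3` → copied = {'a': 4, 'b': 5, 'd': 3}
`print(original)` → prints {'a': 4, 'b': 5, 'c': 3}
`print(copied)` → prints {'a': 4, 'b': 5, 'd': 3}
`print(aliased)` → prints {'a': 4, 'b': 5, 'c': 3}

Answer:
{'a': 4, 'b': 5, 'c': 3}
{'a': 4, 'b': 5, 'd': 3}
{'a': 4, 'b': 5, 'c': 3}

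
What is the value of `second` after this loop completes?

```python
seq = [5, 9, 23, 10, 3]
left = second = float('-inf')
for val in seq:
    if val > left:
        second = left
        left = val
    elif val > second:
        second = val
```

Second largest (with repeats) in [5, 9, 23, 10, 3]
`second` takes the values: -inf → 5 → 9 → 10

Answer: 10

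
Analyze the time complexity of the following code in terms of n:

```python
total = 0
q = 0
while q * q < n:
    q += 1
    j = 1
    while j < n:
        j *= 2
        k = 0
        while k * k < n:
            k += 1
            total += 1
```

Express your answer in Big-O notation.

Each loop level contributes: √n × log n × √n. Multiplying the contributions gives O(n log n).

Answer: O(n log n)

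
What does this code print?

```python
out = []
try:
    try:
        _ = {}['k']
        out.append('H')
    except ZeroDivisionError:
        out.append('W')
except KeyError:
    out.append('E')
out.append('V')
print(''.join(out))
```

Execution trace: 'E' (outer except KeyError) → 'V' (after the try/except). Output: EV

Answer: EV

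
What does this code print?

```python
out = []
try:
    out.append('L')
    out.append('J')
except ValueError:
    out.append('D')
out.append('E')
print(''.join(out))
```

Execution trace: 'L' (try body) → 'J' (try body, no exception) → 'E' (after the try/except). Output: LJE

Answer: LJE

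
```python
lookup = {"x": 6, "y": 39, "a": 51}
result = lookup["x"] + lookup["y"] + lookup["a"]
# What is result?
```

Trace:
`lookup = {"x": 6, "y": 39, "a": 51}` → lookup = {'x': 6, 'y': 39, 'a': 51}
`result = lookup["x"] + lookup["y"] + lookup["a"]` → result = 96
So result = 96

Answer: 96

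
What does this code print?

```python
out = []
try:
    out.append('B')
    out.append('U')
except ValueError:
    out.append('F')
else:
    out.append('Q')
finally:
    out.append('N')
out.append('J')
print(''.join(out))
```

Execution trace: 'B' (try body) → 'U' (try body, no exception) → 'Q' (else) → 'N' (finally) → 'J' (after the try/except). Output: BUQNJ

Answer: BUQNJ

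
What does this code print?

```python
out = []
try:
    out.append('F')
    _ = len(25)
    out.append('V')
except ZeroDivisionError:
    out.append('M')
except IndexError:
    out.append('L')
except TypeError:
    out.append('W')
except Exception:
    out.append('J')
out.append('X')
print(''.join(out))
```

Execution trace: 'F' (try body) → 'W' (except TypeError) → 'X' (after the try/except). Output: FWX

Answer: FWX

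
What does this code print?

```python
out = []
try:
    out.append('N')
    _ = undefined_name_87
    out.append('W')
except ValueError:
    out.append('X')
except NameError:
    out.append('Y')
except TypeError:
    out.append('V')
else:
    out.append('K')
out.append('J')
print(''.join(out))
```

Execution trace: 'N' (try body) → 'Y' (except NameError) → 'J' (after the try/except). Output: NYJ

Answer: NYJ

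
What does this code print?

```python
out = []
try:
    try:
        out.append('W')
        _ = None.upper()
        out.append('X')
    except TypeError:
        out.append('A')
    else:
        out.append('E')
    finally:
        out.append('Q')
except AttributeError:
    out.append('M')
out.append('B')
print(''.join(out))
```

Execution trace: 'W' (try body) → 'Q' (finally) → 'M' (outer except AttributeError) → 'B' (after the try/except). Output: WQMB

Answer: WQMB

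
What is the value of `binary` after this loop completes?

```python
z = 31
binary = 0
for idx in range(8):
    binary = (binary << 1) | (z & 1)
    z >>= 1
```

Reverse lowest 8 bits of 31
`binary` takes the values: 0 → 1 → 3 → 7 → 15 → 31 → 62 → 124 → 248

Answer: 248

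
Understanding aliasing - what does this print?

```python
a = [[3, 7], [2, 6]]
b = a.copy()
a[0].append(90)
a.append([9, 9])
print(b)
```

Key concept: shallow copy with nested lists.
Step by step:
`a = [[3, 7], [2, 6]]` → a = [[3, 7], [2, 6]]
`b = a.copy()` → b = [[3, 7], [2, 6]]
`a[0].append(90)` → a = [[3, 7, 90], [2, 6]]; b = [[3, 7, 90], [2, 6]]
`a.append([9, 9])` → a = [[3, 7, 90], [2, 6], [9, 9]]
`print(b)` → prints [[3, 7, 90], [2, 6]]

Answer: [[3, 7, 90], [2, 6]]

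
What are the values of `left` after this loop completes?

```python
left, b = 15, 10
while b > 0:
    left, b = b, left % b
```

GCD of 15 and 10
`left` takes the values: 15 → 10 → 5

Answer: 5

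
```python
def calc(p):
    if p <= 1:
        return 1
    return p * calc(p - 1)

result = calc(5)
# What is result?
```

calc(5) = 5 * 4 * 3 * 2 * 1 = 120

Answer: 120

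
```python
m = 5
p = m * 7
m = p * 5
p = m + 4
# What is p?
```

Trace:
`m = 5` → m = 5
`p = m * 7` → p = 35
`m = p * 5` → m = 175
`p = m + 4` → p = 179
So p = 179

Answer: 179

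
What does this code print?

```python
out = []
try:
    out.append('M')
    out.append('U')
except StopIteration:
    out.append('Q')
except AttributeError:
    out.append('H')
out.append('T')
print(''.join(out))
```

Execution trace: 'M' (try body) → 'U' (try body, no exception) → 'T' (after the try/except). Output: MUT

Answer: MUT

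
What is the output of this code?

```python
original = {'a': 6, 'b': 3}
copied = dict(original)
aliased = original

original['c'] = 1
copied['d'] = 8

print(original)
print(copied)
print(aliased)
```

Key concept: dict() creates copy, assignment creates alias.
Step by step:
`original = {'a': 6, 'b': 3}` → original = {'a': 6, 'b': 3}
`copied = dict(original)` → copied = {'a': 6, 'b': 3}
`aliased = original` → aliased = {'a': 6, 'b': 3} (same object as original)
`original['c'] = 1` → original = {'a': 6, 'b': 3, 'c': 1} (same object as aliased); aliased = {'a': 6, 'b': 3, 'c': 1} (same object as original)
`copied['d'] = 8` → copied = {'a': 6, 'b': 3, 'd': 8}
`print(original)` → prints {'a': 6, 'b': 3, 'c': 1}
`print(copied)` → prints {'a': 6, 'b': 3, 'd': 8}
`print(aliased)` → prints {'a': 6, 'b': 3, 'c': 1}

Answer:
{'a': 6, 'b': 3, 'c': 1}
{'a': 6, 'b': 3, 'd': 8}
{'a': 6, 'b': 3, 'c': 1}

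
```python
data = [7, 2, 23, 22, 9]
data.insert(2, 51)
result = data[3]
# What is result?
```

Trace:
`data = [7, 2, 23, 22, 9]` → data = [7, 2, 23, 22, 9]
`data.insert(2, 51)` → data = [7, 2, 51, 23, 22, 9]
`result = data[3]` → result = 23
So result = 23

Answer: 23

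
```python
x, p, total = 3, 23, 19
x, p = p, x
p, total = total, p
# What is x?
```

Trace:
`x, p, total = 3, 23, 19` → x = 3; p = 23; total = 19
`x, p = p, x` → x = 23; p = 3
`p, total = total, p` → p = 19; total = 3
So x = 23

Answer: 23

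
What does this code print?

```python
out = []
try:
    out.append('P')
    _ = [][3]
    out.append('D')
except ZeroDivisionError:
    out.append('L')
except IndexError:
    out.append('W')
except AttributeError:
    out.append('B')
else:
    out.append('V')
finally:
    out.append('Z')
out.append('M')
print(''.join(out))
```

Execution trace: 'P' (try body) → 'W' (except IndexError) → 'Z' (finally) → 'M' (after the try/except). Output: PWZM

Answer: PWZM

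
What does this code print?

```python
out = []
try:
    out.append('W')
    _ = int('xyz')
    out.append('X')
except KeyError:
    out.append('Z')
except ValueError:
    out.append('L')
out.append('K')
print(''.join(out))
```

Execution trace: 'W' (try body) → 'L' (except ValueError) → 'K' (after the try/except). Output: WLK

Answer: WLK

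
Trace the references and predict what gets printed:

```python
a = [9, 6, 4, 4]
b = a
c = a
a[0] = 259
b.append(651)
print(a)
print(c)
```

Key concept: multiple aliases.
Step by step:
`a = [9, 6, 4, 4]` → a = [9, 6, 4, 4]
`b = a` → b = [9, 6, 4, 4] (same object as a)
`c = a` → c = [9, 6, 4, 4] (same object as a, b)
`a[0] = 259` → a = [259, 6, 4, 4] (same object as b, c); b = [259, 6, 4, 4] (same object as a, c); c = [259, 6, 4, 4] (same object as a, b)
`b.append(651)` → a = [259, 6, 4, 4, 651] (same object as b, c); b = [259, 6, 4, 4, 651] (same object as a, c); c = [259, 6, 4, 4, 651] (same object as a, b)
`print(a)` → prints [259, 6, 4, 4, 651]
`print(c)` → prints [259, 6, 4, 4, 651]

Answer:
[259, 6, 4, 4, 651]
[259, 6, 4, 4, 651]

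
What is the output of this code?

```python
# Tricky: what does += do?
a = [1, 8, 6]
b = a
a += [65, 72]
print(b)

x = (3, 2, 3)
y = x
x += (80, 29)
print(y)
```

Key concept: += behavior differs for mutable vs immutable.
Step by step:
`a = [1, 8, 6]` → a = [1, 8, 6]
`b = a` → b = [1, 8, 6] (same object as a)
`a += [65, 72]` → a = [1, 8, 6, 65, 72] (same object as b); b = [1, 8, 6, 65, 72] (same object as a)
`print(b)` → prints [1, 8, 6, 65, 72]
`x = (3, 2, 3)` → x = (3, 2, 3)
`y = x` → y = (3, 2, 3)
`x += (80, 29)` → x = (3, 2, 3, 80, 29)
`print(y)` → prints (3, 2, 3)

Answer:
[1, 8, 6, 65, 72]
(3, 2, 3)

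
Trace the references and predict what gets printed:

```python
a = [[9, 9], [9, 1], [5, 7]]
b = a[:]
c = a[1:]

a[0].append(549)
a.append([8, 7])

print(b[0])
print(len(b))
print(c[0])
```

Key concept: slice with nested mutation.
Step by step:
`a = [[9, 9], [9, 1], [5, 7]]` → a = [[9, 9], [9, 1], [5, 7]]
`b = a[:]` → b = [[9, 9], [9, 1], [5, 7]]
`c = a[1:]` → c = [[9, 1], [5, 7]]
`a[0].append(549)` → a = [[9, 9, 549], [9, 1], [5, 7]]; b = [[9, 9, 549], [9, 1], [5, 7]]
`a.append([8, 7])` → a = [[9, 9, 549], [9, 1], [5, 7], [8, 7]]
`print(b[0])` → prints [9, 9, 549]
`print(len(b))` → prints 3
`print(c[0])` → prints [9, 1]

Answer:
[9, 9, 549]
3
[9, 1]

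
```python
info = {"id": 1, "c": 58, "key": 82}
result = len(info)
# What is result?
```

Trace:
`info = {"id": 1, "c": 58, "key": 82}` → info = {'id': 1, 'c': 58, 'key': 82}
`result = len(info)` → result = 3
So result = 3

Answer: 3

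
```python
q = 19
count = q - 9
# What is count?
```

Trace:
`q = 19` → q = 19
`count = q - 9` → count = 10
So count = 10

Answer: 10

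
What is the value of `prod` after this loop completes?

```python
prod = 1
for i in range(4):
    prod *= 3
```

3^4 = 81
`prod` takes the values: 1 → 3 → 9 → 27 → 81

Answer: 81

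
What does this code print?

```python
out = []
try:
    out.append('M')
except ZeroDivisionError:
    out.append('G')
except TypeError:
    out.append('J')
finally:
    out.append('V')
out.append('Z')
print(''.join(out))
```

Execution trace: 'M' (try body, no exception) → 'V' (finally) → 'Z' (after the try/except). Output: MVZ

Answer: MVZ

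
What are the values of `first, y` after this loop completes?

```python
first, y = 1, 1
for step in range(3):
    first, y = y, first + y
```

Fibonacci: after 3 iterations
`first, y` takes the values: (1, 1) → (1, 2) → (2, 3) → (3, 5)

Answer: 3, 5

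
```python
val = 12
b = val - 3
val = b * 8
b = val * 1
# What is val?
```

Trace:
`val = 12` → val = 12
`b = val - 3` → b = 9
`val = b * 8` → val = 72
`b = val * 1` → b = 72
So val = 72

Answer: 72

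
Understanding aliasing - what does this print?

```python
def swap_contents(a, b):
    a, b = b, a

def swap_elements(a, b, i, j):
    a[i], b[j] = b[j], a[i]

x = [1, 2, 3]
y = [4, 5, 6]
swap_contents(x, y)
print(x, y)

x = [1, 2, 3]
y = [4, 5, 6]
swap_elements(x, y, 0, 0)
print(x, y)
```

Key concept: parameter rebinding vs mutation.
Step by step:
`x = [1, 2, 3]` → x = [1, 2, 3]
`y = [4, 5, 6]` → y = [4, 5, 6]
`swap_contents(x, y)` → no visible change to tracked variables
`print(x, y)` → prints [1, 2, 3] [4, 5, 6]
`x = [1, 2, 3]` → x = [1, 2, 3]
`y = [4, 5, 6]` → y = [4, 5, 6]
`swap_elements(x, y, 0, 0)` → x = [4, 2, 3]; y = [1, 5, 6]
`print(x, y)` → prints [4, 2, 3] [1, 5, 6]

Answer:
[1, 2, 3] [4, 5, 6]
[4, 2, 3] [1, 5, 6]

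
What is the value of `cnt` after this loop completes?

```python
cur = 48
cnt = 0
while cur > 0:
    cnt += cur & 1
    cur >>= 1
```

Count set bits in 48 (binary: 0b110000)
`cnt` takes the values: 0 → 1 → 2

Answer: 2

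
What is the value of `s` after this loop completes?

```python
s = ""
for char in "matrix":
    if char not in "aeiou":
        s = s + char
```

Remove vowels from 'matrix'
`s` takes the values: "" → "m" → "mt" → "mtr" → "mtrx"

Answer: "mtrx"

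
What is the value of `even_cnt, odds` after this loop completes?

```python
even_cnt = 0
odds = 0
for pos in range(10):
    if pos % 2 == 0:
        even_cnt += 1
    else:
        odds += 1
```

Count evens and odds in range(10)
`even_cnt, odds` takes the values: (0, 0) → (1, 0) → (1, 1) → (2, 1) → (2, 2) → (3, 2) → (3, 3) → (4, 3) → (4, 4) → (5, 4) → (5, 5)

Answer: 5, 5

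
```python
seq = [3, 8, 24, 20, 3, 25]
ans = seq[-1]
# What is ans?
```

Trace:
`seq = [3, 8, 24, 20, 3, 25]` → seq = [3, 8, 24, 20, 3, 25]
`ans = seq[-1]` → ans = 25
So ans = 25

Answer: 25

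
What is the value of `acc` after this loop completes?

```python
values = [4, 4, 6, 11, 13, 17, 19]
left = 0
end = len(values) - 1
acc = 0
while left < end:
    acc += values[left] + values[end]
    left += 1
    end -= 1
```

Sum of pairs from ends
`acc` takes the values: 0 → 23 → 44 → 63

Answer: 63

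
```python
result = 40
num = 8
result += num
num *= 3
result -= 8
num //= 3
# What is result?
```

Trace:
`result = 40` → result = 40
`num = 8` → num = 8
`result += num` → result = 48
`num *= 3` → num = 24
`result -= 8` → result = 40
`num //= 3` → num = 8
So result = 40

Answer: 40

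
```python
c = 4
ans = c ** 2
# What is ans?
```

Trace:
`c = 4` → c = 4
`ans = c ** 2` → ans = 16
So ans = 16

Answer: 16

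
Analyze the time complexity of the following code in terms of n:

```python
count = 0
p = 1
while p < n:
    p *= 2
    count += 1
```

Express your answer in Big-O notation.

Each loop level contributes: log n. Multiplying the contributions gives O(log n).

Answer: O(log n)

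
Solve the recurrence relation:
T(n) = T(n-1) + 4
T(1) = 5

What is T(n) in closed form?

Unrolling: T(n) = T(1) + 4·(n-1) = 5 + 4(n-1) = 4n + 1.

Answer: T(n) = 4n + 1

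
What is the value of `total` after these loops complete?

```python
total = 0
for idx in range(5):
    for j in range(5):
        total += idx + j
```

Sum of all idx+j for idx,j in 5x5
`total` takes the values: 0 → 1 → 3 → 6 → 10 → 11 → 13 → 16 → 20 → 25 → 27 → 30 → 34 → 39 → 45 → 48 → 52 → 57 → 63 → 70 → 74 → 79 → 85 → 92 → 100

Answer: 100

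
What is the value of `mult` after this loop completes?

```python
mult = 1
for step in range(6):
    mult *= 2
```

2^6 = 64
`mult` takes the values: 1 → 2 → 4 → 8 → 16 → 32 → 64

Answer: 64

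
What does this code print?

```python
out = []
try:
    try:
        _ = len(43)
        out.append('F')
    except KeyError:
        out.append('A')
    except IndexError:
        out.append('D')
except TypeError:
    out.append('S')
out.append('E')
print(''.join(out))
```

Execution trace: 'S' (outer except TypeError) → 'E' (after the try/except). Output: SE

Answer: SE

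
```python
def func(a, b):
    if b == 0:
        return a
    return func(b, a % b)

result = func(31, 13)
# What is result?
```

func(31, 13) -> func(13, 5) -> func(5, 3) -> func(3, 2) -> func(2, 1) -> func(1, 0) -> 1

Answer: 1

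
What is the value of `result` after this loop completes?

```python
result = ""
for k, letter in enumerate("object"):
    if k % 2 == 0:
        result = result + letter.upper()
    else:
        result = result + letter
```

Uppercase even positions in 'object'
`result` takes the values: "" → "O" → "Ob" → "ObJ" → "ObJe" → "ObJeC" → "ObJeCt"

Answer: "ObJeCt"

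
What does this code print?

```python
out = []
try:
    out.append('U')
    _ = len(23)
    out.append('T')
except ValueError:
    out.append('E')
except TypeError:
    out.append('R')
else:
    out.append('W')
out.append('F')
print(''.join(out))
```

Execution trace: 'U' (try body) → 'R' (except TypeError) → 'F' (after the try/except). Output: URF

Answer: URF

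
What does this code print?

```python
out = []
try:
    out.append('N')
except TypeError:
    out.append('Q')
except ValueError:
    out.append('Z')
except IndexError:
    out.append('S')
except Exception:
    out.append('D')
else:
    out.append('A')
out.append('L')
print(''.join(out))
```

Execution trace: 'N' (try body, no exception) → 'A' (else) → 'L' (after the try/except). Output: NAL

Answer: NAL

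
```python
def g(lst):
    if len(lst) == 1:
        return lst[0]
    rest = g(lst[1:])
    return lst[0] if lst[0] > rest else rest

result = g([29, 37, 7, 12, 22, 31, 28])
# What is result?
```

Recursive max over [29, 37, 7, 12, 22, 31, 28] = 37

Answer: 37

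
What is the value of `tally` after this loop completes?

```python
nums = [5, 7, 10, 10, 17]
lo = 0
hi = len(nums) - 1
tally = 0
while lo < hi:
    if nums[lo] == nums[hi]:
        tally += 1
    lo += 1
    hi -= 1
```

Count matching pairs from ends
`tally` takes the values: 0

Answer: 0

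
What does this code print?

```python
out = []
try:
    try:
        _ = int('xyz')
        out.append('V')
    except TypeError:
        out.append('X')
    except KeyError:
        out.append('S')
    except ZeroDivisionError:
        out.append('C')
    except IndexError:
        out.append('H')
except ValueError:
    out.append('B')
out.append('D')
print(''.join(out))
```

Execution trace: 'B' (outer except ValueError) → 'D' (after the try/except). Output: BD

Answer: BD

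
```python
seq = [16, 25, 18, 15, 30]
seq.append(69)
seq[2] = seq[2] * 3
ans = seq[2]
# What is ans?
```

Trace:
`seq = [16, 25, 18, 15, 30]` → seq = [16, 25, 18, 15, 30]
`seq.append(69)` → seq = [16, 25, 18, 15, 30, 69]
`seq[2] = seq[2] * 3` → seq = [16, 25, 54, 15, 30, 69]
`ans = seq[2]` → ans = 54
So ans = 54

Answer: 54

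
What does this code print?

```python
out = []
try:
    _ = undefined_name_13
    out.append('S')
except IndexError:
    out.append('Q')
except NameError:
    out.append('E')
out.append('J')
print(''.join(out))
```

Execution trace: 'E' (except NameError) → 'J' (after the try/except). Output: EJ

Answer: EJ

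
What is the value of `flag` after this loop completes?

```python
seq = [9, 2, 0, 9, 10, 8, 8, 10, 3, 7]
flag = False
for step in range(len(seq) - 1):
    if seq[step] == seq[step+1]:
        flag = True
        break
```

Check consecutive duplicates in [9, 2, 0, 9, 10, 8, 8, 10, 3, 7]
`flag` takes the values: False → True

Answer: True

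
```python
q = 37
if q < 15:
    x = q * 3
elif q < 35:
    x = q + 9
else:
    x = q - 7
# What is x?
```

Trace:
`q = 37` → q = 37
`if q < 15: ...` → q < 15 is False, q < 35 is False, take else branch → x = 30
So x = 30

Answer: 30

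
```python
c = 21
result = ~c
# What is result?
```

Trace:
`c = 21` → c = 21
`result = ~c` → result = -22
So result = -22

Answer: -22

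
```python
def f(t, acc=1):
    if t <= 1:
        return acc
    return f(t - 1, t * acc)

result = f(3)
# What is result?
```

Accumulator trace (n, acc): (3, 1) -> (2, 3) -> (1, 6) -> return 6

Answer: 6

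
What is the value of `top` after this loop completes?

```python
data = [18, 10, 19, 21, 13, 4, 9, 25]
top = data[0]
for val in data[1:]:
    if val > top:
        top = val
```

Maximum of [18, 10, 19, 21, 13, 4, 9, 25]
`top` takes the values: 18 → 19 → 21 → 25

Answer: 25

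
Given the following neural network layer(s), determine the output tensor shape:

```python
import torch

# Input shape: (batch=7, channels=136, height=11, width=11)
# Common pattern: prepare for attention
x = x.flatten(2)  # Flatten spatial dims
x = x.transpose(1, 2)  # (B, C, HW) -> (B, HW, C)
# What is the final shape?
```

Input: (7, 136, 11, 11) -> after flatten(2): (7, 136, 121) -> Output: (7, 121, 136)

Answer: (7, 121, 136)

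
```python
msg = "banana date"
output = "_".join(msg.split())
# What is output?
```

Trace:
`msg = "banana date"` → msg = 'banana date'
`output = "_".join(msg.split())` → output = 'banana_date'
So output = 'banana_date'

Answer: 'banana_date'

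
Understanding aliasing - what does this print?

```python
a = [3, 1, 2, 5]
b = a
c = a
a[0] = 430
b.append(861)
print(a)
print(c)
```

Key concept: multiple aliases.
Step by step:
`a = [3, 1, 2, 5]` → a = [3, 1, 2, 5]
`b = a` → b = [3, 1, 2, 5] (same object as a)
`c = a` → c = [3, 1, 2, 5] (same object as a, b)
`a[0] = 430` → a = [430, 1, 2, 5] (same object as b, c); b = [430, 1, 2, 5] (same object as a, c); c = [430, 1, 2, 5] (same object as a, b)
`b.append(861)` → a = [430, 1, 2, 5, 861] (same object as b, c); b = [430, 1, 2, 5, 861] (same object as a, c); c = [430, 1, 2, 5, 861] (same object as a, b)
`print(a)` → prints [430, 1, 2, 5, 861]
`print(c)` → prints [430, 1, 2, 5, 861]

Answer:
[430, 1, 2, 5, 861]
[430, 1, 2, 5, 861]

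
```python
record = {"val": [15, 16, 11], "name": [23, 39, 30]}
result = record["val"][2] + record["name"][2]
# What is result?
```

Trace:
`record = {"val": [15, 16, 11], "name": [23, 39, 30]}` → record = {'val': [15, 16, 11], 'name': [23, 39, 30]}
`result = record["val"][2] + record["name"][2]` → result = 41
So result = 41

Answer: 41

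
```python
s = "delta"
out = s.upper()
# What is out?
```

Trace:
`s = "delta"` → s = 'delta'
`out = s.upper()` → out = 'DELTA'
So out = 'DELTA'

Answer: 'DELTA'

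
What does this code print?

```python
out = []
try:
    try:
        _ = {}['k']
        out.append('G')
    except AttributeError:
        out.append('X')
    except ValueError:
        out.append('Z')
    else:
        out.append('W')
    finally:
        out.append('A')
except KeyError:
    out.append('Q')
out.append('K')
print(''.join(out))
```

Execution trace: 'A' (finally) → 'Q' (outer except KeyError) → 'K' (after the try/except). Output: AQK

Answer: AQK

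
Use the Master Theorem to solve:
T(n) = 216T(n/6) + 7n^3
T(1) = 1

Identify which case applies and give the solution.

a=216, b=6, f(n)=7n^3. log_6(216) = 3. Since c=3 = 3, Case 2 applies: T(n) = Θ(n^log_b(a) · log n) = O(n^3 log n).

Answer: O(n^3 log n) - Case 2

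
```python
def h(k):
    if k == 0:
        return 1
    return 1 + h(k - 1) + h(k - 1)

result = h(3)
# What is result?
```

h(k) = 1 + 2·h(k-1), h(0)=1. Closed form: (1+1)·2^3 - 1 = 15.

Answer: 15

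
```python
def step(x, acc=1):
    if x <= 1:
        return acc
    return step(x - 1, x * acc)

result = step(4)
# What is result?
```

Accumulator trace (n, acc): (4, 1) -> (3, 4) -> (2, 12) -> (1, 24) -> return 24

Answer: 24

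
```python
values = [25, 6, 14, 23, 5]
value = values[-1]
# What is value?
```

Trace:
`values = [25, 6, 14, 23, 5]` → values = [25, 6, 14, 23, 5]
`value = values[-1]` → value = 5
So value = 5

Answer: 5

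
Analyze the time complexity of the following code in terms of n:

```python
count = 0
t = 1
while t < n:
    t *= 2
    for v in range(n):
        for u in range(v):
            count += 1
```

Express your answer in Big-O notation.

Each loop level contributes: log n × n × n. Multiplying the contributions gives O(n^2 log n).

Answer: O(n^2 log n)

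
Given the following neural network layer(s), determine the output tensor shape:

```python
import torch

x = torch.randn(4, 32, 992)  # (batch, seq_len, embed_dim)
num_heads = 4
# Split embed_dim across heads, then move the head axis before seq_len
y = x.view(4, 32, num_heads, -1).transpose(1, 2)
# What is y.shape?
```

Input: (4, 32, 992) -> head_dim = 992 // 4 = 248; after view: (4, 32, 4, 248) -> after transpose(1, 2): (4, 4, 32, 248) -> Output: (4, 4, 32, 248)

Answer: (4, 4, 32, 248)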